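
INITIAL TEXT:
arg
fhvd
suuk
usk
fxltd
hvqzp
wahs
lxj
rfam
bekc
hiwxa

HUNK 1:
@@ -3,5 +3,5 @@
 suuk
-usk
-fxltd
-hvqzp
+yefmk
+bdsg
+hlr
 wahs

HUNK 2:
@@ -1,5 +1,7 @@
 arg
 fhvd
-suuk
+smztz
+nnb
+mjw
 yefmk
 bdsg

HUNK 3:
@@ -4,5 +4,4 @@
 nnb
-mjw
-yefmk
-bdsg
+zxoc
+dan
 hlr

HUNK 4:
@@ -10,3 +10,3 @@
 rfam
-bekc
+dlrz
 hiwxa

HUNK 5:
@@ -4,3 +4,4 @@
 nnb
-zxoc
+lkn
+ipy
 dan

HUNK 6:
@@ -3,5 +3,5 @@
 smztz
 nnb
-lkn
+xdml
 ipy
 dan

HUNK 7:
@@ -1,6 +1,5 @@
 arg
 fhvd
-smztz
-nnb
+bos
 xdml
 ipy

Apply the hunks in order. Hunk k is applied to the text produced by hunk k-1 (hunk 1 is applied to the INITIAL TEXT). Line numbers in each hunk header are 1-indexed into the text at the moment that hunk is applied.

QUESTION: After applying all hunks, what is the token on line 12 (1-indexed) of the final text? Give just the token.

Answer: hiwxa

Derivation:
Hunk 1: at line 3 remove [usk,fxltd,hvqzp] add [yefmk,bdsg,hlr] -> 11 lines: arg fhvd suuk yefmk bdsg hlr wahs lxj rfam bekc hiwxa
Hunk 2: at line 1 remove [suuk] add [smztz,nnb,mjw] -> 13 lines: arg fhvd smztz nnb mjw yefmk bdsg hlr wahs lxj rfam bekc hiwxa
Hunk 3: at line 4 remove [mjw,yefmk,bdsg] add [zxoc,dan] -> 12 lines: arg fhvd smztz nnb zxoc dan hlr wahs lxj rfam bekc hiwxa
Hunk 4: at line 10 remove [bekc] add [dlrz] -> 12 lines: arg fhvd smztz nnb zxoc dan hlr wahs lxj rfam dlrz hiwxa
Hunk 5: at line 4 remove [zxoc] add [lkn,ipy] -> 13 lines: arg fhvd smztz nnb lkn ipy dan hlr wahs lxj rfam dlrz hiwxa
Hunk 6: at line 3 remove [lkn] add [xdml] -> 13 lines: arg fhvd smztz nnb xdml ipy dan hlr wahs lxj rfam dlrz hiwxa
Hunk 7: at line 1 remove [smztz,nnb] add [bos] -> 12 lines: arg fhvd bos xdml ipy dan hlr wahs lxj rfam dlrz hiwxa
Final line 12: hiwxa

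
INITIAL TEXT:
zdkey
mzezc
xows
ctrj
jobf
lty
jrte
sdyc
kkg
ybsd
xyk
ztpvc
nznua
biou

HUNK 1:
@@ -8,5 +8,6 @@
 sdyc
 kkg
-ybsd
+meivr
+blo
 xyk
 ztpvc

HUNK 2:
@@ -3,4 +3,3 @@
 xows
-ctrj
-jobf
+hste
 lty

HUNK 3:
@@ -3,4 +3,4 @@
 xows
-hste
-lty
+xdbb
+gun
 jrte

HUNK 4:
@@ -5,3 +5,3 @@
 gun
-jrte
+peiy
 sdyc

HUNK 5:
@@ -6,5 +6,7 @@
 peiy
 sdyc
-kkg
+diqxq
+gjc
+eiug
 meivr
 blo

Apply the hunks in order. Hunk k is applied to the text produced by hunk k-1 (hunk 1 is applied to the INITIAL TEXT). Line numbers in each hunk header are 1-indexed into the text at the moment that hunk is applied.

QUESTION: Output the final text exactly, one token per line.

Answer: zdkey
mzezc
xows
xdbb
gun
peiy
sdyc
diqxq
gjc
eiug
meivr
blo
xyk
ztpvc
nznua
biou

Derivation:
Hunk 1: at line 8 remove [ybsd] add [meivr,blo] -> 15 lines: zdkey mzezc xows ctrj jobf lty jrte sdyc kkg meivr blo xyk ztpvc nznua biou
Hunk 2: at line 3 remove [ctrj,jobf] add [hste] -> 14 lines: zdkey mzezc xows hste lty jrte sdyc kkg meivr blo xyk ztpvc nznua biou
Hunk 3: at line 3 remove [hste,lty] add [xdbb,gun] -> 14 lines: zdkey mzezc xows xdbb gun jrte sdyc kkg meivr blo xyk ztpvc nznua biou
Hunk 4: at line 5 remove [jrte] add [peiy] -> 14 lines: zdkey mzezc xows xdbb gun peiy sdyc kkg meivr blo xyk ztpvc nznua biou
Hunk 5: at line 6 remove [kkg] add [diqxq,gjc,eiug] -> 16 lines: zdkey mzezc xows xdbb gun peiy sdyc diqxq gjc eiug meivr blo xyk ztpvc nznua biou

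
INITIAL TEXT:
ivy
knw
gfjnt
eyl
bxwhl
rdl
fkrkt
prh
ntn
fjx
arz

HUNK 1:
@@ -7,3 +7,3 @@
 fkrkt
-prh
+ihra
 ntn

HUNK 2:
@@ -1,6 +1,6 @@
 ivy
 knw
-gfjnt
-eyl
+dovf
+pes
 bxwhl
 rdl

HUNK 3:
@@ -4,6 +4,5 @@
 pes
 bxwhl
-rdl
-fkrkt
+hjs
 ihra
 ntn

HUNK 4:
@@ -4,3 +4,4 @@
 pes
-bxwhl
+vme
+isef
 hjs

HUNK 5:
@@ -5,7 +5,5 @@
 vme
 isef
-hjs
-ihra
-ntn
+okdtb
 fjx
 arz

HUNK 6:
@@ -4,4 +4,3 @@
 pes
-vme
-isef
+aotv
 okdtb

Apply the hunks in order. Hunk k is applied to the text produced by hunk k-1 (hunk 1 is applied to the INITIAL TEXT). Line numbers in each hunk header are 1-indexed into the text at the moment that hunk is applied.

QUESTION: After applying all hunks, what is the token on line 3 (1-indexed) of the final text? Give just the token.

Answer: dovf

Derivation:
Hunk 1: at line 7 remove [prh] add [ihra] -> 11 lines: ivy knw gfjnt eyl bxwhl rdl fkrkt ihra ntn fjx arz
Hunk 2: at line 1 remove [gfjnt,eyl] add [dovf,pes] -> 11 lines: ivy knw dovf pes bxwhl rdl fkrkt ihra ntn fjx arz
Hunk 3: at line 4 remove [rdl,fkrkt] add [hjs] -> 10 lines: ivy knw dovf pes bxwhl hjs ihra ntn fjx arz
Hunk 4: at line 4 remove [bxwhl] add [vme,isef] -> 11 lines: ivy knw dovf pes vme isef hjs ihra ntn fjx arz
Hunk 5: at line 5 remove [hjs,ihra,ntn] add [okdtb] -> 9 lines: ivy knw dovf pes vme isef okdtb fjx arz
Hunk 6: at line 4 remove [vme,isef] add [aotv] -> 8 lines: ivy knw dovf pes aotv okdtb fjx arz
Final line 3: dovf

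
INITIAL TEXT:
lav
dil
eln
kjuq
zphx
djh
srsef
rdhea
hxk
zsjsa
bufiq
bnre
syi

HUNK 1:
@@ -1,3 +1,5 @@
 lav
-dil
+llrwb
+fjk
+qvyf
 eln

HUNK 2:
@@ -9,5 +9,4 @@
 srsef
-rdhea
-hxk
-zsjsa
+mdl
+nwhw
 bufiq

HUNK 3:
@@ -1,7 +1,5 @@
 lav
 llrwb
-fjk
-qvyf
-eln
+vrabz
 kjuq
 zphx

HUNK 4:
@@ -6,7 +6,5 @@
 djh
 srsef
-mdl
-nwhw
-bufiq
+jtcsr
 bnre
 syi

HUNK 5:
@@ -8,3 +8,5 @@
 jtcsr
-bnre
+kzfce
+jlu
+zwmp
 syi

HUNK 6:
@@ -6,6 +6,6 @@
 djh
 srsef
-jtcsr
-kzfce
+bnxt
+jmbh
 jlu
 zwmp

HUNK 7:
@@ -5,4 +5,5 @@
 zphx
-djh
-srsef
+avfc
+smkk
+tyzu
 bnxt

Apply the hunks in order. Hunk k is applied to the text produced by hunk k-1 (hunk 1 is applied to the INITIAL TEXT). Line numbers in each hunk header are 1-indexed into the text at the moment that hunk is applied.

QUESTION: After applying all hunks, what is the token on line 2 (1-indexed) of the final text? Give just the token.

Hunk 1: at line 1 remove [dil] add [llrwb,fjk,qvyf] -> 15 lines: lav llrwb fjk qvyf eln kjuq zphx djh srsef rdhea hxk zsjsa bufiq bnre syi
Hunk 2: at line 9 remove [rdhea,hxk,zsjsa] add [mdl,nwhw] -> 14 lines: lav llrwb fjk qvyf eln kjuq zphx djh srsef mdl nwhw bufiq bnre syi
Hunk 3: at line 1 remove [fjk,qvyf,eln] add [vrabz] -> 12 lines: lav llrwb vrabz kjuq zphx djh srsef mdl nwhw bufiq bnre syi
Hunk 4: at line 6 remove [mdl,nwhw,bufiq] add [jtcsr] -> 10 lines: lav llrwb vrabz kjuq zphx djh srsef jtcsr bnre syi
Hunk 5: at line 8 remove [bnre] add [kzfce,jlu,zwmp] -> 12 lines: lav llrwb vrabz kjuq zphx djh srsef jtcsr kzfce jlu zwmp syi
Hunk 6: at line 6 remove [jtcsr,kzfce] add [bnxt,jmbh] -> 12 lines: lav llrwb vrabz kjuq zphx djh srsef bnxt jmbh jlu zwmp syi
Hunk 7: at line 5 remove [djh,srsef] add [avfc,smkk,tyzu] -> 13 lines: lav llrwb vrabz kjuq zphx avfc smkk tyzu bnxt jmbh jlu zwmp syi
Final line 2: llrwb

Answer: llrwb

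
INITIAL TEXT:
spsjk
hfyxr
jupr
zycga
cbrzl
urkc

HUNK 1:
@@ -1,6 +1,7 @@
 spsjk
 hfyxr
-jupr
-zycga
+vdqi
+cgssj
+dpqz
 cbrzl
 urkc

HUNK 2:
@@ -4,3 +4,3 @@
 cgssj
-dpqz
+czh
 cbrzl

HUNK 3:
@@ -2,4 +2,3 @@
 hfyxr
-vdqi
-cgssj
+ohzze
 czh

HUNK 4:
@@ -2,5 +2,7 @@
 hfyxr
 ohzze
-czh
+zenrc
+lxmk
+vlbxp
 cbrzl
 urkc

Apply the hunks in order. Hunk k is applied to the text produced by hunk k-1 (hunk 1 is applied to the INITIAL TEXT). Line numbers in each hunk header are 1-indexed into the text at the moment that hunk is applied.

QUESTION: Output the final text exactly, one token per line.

Answer: spsjk
hfyxr
ohzze
zenrc
lxmk
vlbxp
cbrzl
urkc

Derivation:
Hunk 1: at line 1 remove [jupr,zycga] add [vdqi,cgssj,dpqz] -> 7 lines: spsjk hfyxr vdqi cgssj dpqz cbrzl urkc
Hunk 2: at line 4 remove [dpqz] add [czh] -> 7 lines: spsjk hfyxr vdqi cgssj czh cbrzl urkc
Hunk 3: at line 2 remove [vdqi,cgssj] add [ohzze] -> 6 lines: spsjk hfyxr ohzze czh cbrzl urkc
Hunk 4: at line 2 remove [czh] add [zenrc,lxmk,vlbxp] -> 8 lines: spsjk hfyxr ohzze zenrc lxmk vlbxp cbrzl urkc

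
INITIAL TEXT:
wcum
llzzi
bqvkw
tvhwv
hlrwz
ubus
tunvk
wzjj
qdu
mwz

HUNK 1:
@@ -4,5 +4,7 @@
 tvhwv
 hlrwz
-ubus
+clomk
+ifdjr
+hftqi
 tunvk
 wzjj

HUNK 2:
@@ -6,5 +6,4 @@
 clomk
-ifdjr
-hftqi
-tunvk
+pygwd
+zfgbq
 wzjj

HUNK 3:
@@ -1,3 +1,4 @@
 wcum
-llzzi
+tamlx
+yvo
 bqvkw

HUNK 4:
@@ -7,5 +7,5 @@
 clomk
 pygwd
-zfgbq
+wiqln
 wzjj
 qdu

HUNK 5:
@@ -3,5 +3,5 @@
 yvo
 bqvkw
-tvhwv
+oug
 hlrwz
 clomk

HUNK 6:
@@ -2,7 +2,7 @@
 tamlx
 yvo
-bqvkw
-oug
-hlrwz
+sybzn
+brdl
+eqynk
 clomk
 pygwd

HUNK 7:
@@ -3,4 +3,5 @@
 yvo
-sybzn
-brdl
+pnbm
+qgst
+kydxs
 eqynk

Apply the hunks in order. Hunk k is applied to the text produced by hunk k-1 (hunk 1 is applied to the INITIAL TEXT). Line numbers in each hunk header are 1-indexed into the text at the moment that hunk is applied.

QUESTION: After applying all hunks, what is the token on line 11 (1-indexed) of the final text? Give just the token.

Hunk 1: at line 4 remove [ubus] add [clomk,ifdjr,hftqi] -> 12 lines: wcum llzzi bqvkw tvhwv hlrwz clomk ifdjr hftqi tunvk wzjj qdu mwz
Hunk 2: at line 6 remove [ifdjr,hftqi,tunvk] add [pygwd,zfgbq] -> 11 lines: wcum llzzi bqvkw tvhwv hlrwz clomk pygwd zfgbq wzjj qdu mwz
Hunk 3: at line 1 remove [llzzi] add [tamlx,yvo] -> 12 lines: wcum tamlx yvo bqvkw tvhwv hlrwz clomk pygwd zfgbq wzjj qdu mwz
Hunk 4: at line 7 remove [zfgbq] add [wiqln] -> 12 lines: wcum tamlx yvo bqvkw tvhwv hlrwz clomk pygwd wiqln wzjj qdu mwz
Hunk 5: at line 3 remove [tvhwv] add [oug] -> 12 lines: wcum tamlx yvo bqvkw oug hlrwz clomk pygwd wiqln wzjj qdu mwz
Hunk 6: at line 2 remove [bqvkw,oug,hlrwz] add [sybzn,brdl,eqynk] -> 12 lines: wcum tamlx yvo sybzn brdl eqynk clomk pygwd wiqln wzjj qdu mwz
Hunk 7: at line 3 remove [sybzn,brdl] add [pnbm,qgst,kydxs] -> 13 lines: wcum tamlx yvo pnbm qgst kydxs eqynk clomk pygwd wiqln wzjj qdu mwz
Final line 11: wzjj

Answer: wzjj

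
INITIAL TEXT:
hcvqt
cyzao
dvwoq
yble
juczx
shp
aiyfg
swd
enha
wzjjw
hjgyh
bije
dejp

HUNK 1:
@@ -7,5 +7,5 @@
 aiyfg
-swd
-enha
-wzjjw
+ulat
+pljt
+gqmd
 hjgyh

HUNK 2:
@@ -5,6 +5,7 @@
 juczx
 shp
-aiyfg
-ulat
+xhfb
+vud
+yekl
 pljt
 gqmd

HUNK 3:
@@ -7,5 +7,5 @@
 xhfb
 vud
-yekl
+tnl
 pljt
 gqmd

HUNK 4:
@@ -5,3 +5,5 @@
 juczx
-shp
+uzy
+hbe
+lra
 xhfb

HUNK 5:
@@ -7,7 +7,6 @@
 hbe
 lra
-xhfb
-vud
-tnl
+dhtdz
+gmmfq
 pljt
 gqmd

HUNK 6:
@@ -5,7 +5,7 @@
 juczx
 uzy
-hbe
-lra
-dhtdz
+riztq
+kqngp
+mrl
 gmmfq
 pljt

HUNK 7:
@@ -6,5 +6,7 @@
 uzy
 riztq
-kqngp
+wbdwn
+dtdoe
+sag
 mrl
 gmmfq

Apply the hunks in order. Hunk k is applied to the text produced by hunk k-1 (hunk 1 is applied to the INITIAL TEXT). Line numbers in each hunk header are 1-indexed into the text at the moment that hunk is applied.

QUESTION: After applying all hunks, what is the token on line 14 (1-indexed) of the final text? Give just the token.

Answer: gqmd

Derivation:
Hunk 1: at line 7 remove [swd,enha,wzjjw] add [ulat,pljt,gqmd] -> 13 lines: hcvqt cyzao dvwoq yble juczx shp aiyfg ulat pljt gqmd hjgyh bije dejp
Hunk 2: at line 5 remove [aiyfg,ulat] add [xhfb,vud,yekl] -> 14 lines: hcvqt cyzao dvwoq yble juczx shp xhfb vud yekl pljt gqmd hjgyh bije dejp
Hunk 3: at line 7 remove [yekl] add [tnl] -> 14 lines: hcvqt cyzao dvwoq yble juczx shp xhfb vud tnl pljt gqmd hjgyh bije dejp
Hunk 4: at line 5 remove [shp] add [uzy,hbe,lra] -> 16 lines: hcvqt cyzao dvwoq yble juczx uzy hbe lra xhfb vud tnl pljt gqmd hjgyh bije dejp
Hunk 5: at line 7 remove [xhfb,vud,tnl] add [dhtdz,gmmfq] -> 15 lines: hcvqt cyzao dvwoq yble juczx uzy hbe lra dhtdz gmmfq pljt gqmd hjgyh bije dejp
Hunk 6: at line 5 remove [hbe,lra,dhtdz] add [riztq,kqngp,mrl] -> 15 lines: hcvqt cyzao dvwoq yble juczx uzy riztq kqngp mrl gmmfq pljt gqmd hjgyh bije dejp
Hunk 7: at line 6 remove [kqngp] add [wbdwn,dtdoe,sag] -> 17 lines: hcvqt cyzao dvwoq yble juczx uzy riztq wbdwn dtdoe sag mrl gmmfq pljt gqmd hjgyh bije dejp
Final line 14: gqmd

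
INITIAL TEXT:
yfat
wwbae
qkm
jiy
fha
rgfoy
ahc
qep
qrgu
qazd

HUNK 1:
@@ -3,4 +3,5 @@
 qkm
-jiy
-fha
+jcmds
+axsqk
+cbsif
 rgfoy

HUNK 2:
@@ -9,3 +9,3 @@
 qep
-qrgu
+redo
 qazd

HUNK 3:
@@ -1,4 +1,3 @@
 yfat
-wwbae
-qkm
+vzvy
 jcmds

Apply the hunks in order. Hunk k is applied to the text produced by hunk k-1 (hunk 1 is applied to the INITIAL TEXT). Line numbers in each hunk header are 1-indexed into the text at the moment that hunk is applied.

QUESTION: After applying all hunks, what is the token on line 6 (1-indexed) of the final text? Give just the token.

Answer: rgfoy

Derivation:
Hunk 1: at line 3 remove [jiy,fha] add [jcmds,axsqk,cbsif] -> 11 lines: yfat wwbae qkm jcmds axsqk cbsif rgfoy ahc qep qrgu qazd
Hunk 2: at line 9 remove [qrgu] add [redo] -> 11 lines: yfat wwbae qkm jcmds axsqk cbsif rgfoy ahc qep redo qazd
Hunk 3: at line 1 remove [wwbae,qkm] add [vzvy] -> 10 lines: yfat vzvy jcmds axsqk cbsif rgfoy ahc qep redo qazd
Final line 6: rgfoy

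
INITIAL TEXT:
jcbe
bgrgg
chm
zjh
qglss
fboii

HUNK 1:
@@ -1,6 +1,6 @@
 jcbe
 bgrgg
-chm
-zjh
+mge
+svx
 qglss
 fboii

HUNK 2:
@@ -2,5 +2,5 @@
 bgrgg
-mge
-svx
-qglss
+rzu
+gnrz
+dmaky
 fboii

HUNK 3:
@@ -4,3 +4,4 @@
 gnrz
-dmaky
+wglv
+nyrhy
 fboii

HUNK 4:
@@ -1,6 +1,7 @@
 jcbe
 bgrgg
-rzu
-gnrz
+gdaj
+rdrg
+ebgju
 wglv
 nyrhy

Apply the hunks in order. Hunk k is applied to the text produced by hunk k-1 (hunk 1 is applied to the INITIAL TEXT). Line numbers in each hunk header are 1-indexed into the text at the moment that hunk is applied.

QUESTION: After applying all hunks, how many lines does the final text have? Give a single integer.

Answer: 8

Derivation:
Hunk 1: at line 1 remove [chm,zjh] add [mge,svx] -> 6 lines: jcbe bgrgg mge svx qglss fboii
Hunk 2: at line 2 remove [mge,svx,qglss] add [rzu,gnrz,dmaky] -> 6 lines: jcbe bgrgg rzu gnrz dmaky fboii
Hunk 3: at line 4 remove [dmaky] add [wglv,nyrhy] -> 7 lines: jcbe bgrgg rzu gnrz wglv nyrhy fboii
Hunk 4: at line 1 remove [rzu,gnrz] add [gdaj,rdrg,ebgju] -> 8 lines: jcbe bgrgg gdaj rdrg ebgju wglv nyrhy fboii
Final line count: 8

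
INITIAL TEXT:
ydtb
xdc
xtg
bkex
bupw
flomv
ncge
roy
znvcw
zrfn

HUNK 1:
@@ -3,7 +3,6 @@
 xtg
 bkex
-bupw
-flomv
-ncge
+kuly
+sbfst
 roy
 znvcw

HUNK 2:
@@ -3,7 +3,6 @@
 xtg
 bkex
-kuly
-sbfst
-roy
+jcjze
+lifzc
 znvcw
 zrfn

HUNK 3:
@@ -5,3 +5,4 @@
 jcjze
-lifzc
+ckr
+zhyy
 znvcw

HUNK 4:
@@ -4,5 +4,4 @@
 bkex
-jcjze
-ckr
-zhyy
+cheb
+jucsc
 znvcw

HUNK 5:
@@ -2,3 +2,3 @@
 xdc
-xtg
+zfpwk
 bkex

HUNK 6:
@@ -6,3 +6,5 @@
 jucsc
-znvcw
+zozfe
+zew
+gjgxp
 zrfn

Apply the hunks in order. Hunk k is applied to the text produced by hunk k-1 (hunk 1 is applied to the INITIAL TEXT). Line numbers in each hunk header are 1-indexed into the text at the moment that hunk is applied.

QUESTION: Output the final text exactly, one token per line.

Hunk 1: at line 3 remove [bupw,flomv,ncge] add [kuly,sbfst] -> 9 lines: ydtb xdc xtg bkex kuly sbfst roy znvcw zrfn
Hunk 2: at line 3 remove [kuly,sbfst,roy] add [jcjze,lifzc] -> 8 lines: ydtb xdc xtg bkex jcjze lifzc znvcw zrfn
Hunk 3: at line 5 remove [lifzc] add [ckr,zhyy] -> 9 lines: ydtb xdc xtg bkex jcjze ckr zhyy znvcw zrfn
Hunk 4: at line 4 remove [jcjze,ckr,zhyy] add [cheb,jucsc] -> 8 lines: ydtb xdc xtg bkex cheb jucsc znvcw zrfn
Hunk 5: at line 2 remove [xtg] add [zfpwk] -> 8 lines: ydtb xdc zfpwk bkex cheb jucsc znvcw zrfn
Hunk 6: at line 6 remove [znvcw] add [zozfe,zew,gjgxp] -> 10 lines: ydtb xdc zfpwk bkex cheb jucsc zozfe zew gjgxp zrfn

Answer: ydtb
xdc
zfpwk
bkex
cheb
jucsc
zozfe
zew
gjgxp
zrfn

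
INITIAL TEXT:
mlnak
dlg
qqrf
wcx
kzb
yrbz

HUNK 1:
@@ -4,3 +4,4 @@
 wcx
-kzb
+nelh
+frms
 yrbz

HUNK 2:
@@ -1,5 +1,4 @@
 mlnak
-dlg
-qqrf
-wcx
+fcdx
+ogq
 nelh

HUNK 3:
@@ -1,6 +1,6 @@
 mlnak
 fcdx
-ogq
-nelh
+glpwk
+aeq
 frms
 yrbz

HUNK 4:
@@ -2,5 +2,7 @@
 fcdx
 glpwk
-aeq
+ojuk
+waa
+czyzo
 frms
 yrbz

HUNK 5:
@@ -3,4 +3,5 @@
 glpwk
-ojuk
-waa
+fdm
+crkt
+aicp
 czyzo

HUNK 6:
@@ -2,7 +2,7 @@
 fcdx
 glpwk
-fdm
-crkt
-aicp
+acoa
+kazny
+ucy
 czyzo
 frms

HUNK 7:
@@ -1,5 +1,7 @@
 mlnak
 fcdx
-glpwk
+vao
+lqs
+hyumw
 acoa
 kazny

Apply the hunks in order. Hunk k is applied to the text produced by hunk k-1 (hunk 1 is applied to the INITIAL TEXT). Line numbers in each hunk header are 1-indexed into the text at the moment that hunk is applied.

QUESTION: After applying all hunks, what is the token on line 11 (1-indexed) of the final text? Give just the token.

Answer: yrbz

Derivation:
Hunk 1: at line 4 remove [kzb] add [nelh,frms] -> 7 lines: mlnak dlg qqrf wcx nelh frms yrbz
Hunk 2: at line 1 remove [dlg,qqrf,wcx] add [fcdx,ogq] -> 6 lines: mlnak fcdx ogq nelh frms yrbz
Hunk 3: at line 1 remove [ogq,nelh] add [glpwk,aeq] -> 6 lines: mlnak fcdx glpwk aeq frms yrbz
Hunk 4: at line 2 remove [aeq] add [ojuk,waa,czyzo] -> 8 lines: mlnak fcdx glpwk ojuk waa czyzo frms yrbz
Hunk 5: at line 3 remove [ojuk,waa] add [fdm,crkt,aicp] -> 9 lines: mlnak fcdx glpwk fdm crkt aicp czyzo frms yrbz
Hunk 6: at line 2 remove [fdm,crkt,aicp] add [acoa,kazny,ucy] -> 9 lines: mlnak fcdx glpwk acoa kazny ucy czyzo frms yrbz
Hunk 7: at line 1 remove [glpwk] add [vao,lqs,hyumw] -> 11 lines: mlnak fcdx vao lqs hyumw acoa kazny ucy czyzo frms yrbz
Final line 11: yrbz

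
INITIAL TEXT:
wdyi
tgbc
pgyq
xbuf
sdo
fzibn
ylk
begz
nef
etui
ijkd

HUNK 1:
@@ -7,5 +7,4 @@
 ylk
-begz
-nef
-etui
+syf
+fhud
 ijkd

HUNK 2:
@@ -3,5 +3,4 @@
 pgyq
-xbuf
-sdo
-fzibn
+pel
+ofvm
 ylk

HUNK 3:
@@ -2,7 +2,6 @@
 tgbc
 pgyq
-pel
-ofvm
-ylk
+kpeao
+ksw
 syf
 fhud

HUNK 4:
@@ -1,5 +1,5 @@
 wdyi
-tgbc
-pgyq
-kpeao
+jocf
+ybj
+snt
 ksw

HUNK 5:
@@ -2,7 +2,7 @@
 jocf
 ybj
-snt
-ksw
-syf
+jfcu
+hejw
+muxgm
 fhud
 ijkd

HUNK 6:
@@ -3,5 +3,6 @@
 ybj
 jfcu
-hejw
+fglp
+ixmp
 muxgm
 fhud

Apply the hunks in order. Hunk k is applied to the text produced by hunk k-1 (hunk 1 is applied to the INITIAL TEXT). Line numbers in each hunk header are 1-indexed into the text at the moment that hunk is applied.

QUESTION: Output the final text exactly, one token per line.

Hunk 1: at line 7 remove [begz,nef,etui] add [syf,fhud] -> 10 lines: wdyi tgbc pgyq xbuf sdo fzibn ylk syf fhud ijkd
Hunk 2: at line 3 remove [xbuf,sdo,fzibn] add [pel,ofvm] -> 9 lines: wdyi tgbc pgyq pel ofvm ylk syf fhud ijkd
Hunk 3: at line 2 remove [pel,ofvm,ylk] add [kpeao,ksw] -> 8 lines: wdyi tgbc pgyq kpeao ksw syf fhud ijkd
Hunk 4: at line 1 remove [tgbc,pgyq,kpeao] add [jocf,ybj,snt] -> 8 lines: wdyi jocf ybj snt ksw syf fhud ijkd
Hunk 5: at line 2 remove [snt,ksw,syf] add [jfcu,hejw,muxgm] -> 8 lines: wdyi jocf ybj jfcu hejw muxgm fhud ijkd
Hunk 6: at line 3 remove [hejw] add [fglp,ixmp] -> 9 lines: wdyi jocf ybj jfcu fglp ixmp muxgm fhud ijkd

Answer: wdyi
jocf
ybj
jfcu
fglp
ixmp
muxgm
fhud
ijkd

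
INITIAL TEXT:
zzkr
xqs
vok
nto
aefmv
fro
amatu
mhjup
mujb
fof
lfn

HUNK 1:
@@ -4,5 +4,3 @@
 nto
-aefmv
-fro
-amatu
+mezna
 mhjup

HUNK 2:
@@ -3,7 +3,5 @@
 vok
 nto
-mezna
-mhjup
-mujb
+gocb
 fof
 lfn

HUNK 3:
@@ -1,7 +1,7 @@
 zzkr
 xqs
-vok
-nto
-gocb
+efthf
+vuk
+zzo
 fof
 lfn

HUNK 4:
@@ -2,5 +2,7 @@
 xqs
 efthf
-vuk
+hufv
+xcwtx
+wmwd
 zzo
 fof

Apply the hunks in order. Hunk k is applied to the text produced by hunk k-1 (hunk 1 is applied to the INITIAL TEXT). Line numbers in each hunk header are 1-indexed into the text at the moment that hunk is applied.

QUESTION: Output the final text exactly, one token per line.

Answer: zzkr
xqs
efthf
hufv
xcwtx
wmwd
zzo
fof
lfn

Derivation:
Hunk 1: at line 4 remove [aefmv,fro,amatu] add [mezna] -> 9 lines: zzkr xqs vok nto mezna mhjup mujb fof lfn
Hunk 2: at line 3 remove [mezna,mhjup,mujb] add [gocb] -> 7 lines: zzkr xqs vok nto gocb fof lfn
Hunk 3: at line 1 remove [vok,nto,gocb] add [efthf,vuk,zzo] -> 7 lines: zzkr xqs efthf vuk zzo fof lfn
Hunk 4: at line 2 remove [vuk] add [hufv,xcwtx,wmwd] -> 9 lines: zzkr xqs efthf hufv xcwtx wmwd zzo fof lfn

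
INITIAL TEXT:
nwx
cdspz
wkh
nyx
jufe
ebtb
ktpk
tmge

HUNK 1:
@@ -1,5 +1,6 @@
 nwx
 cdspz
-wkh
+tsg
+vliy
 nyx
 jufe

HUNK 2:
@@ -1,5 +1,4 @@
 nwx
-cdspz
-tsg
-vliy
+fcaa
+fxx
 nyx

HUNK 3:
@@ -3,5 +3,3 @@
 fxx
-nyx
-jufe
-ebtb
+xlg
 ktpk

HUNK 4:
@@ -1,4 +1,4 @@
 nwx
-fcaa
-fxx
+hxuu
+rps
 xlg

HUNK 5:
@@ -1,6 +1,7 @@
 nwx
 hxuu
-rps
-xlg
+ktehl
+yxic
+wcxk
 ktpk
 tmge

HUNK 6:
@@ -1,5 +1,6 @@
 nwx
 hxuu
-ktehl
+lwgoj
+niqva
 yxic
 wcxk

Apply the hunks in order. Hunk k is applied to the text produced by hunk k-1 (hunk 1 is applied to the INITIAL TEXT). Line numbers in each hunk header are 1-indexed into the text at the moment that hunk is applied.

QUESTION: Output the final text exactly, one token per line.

Hunk 1: at line 1 remove [wkh] add [tsg,vliy] -> 9 lines: nwx cdspz tsg vliy nyx jufe ebtb ktpk tmge
Hunk 2: at line 1 remove [cdspz,tsg,vliy] add [fcaa,fxx] -> 8 lines: nwx fcaa fxx nyx jufe ebtb ktpk tmge
Hunk 3: at line 3 remove [nyx,jufe,ebtb] add [xlg] -> 6 lines: nwx fcaa fxx xlg ktpk tmge
Hunk 4: at line 1 remove [fcaa,fxx] add [hxuu,rps] -> 6 lines: nwx hxuu rps xlg ktpk tmge
Hunk 5: at line 1 remove [rps,xlg] add [ktehl,yxic,wcxk] -> 7 lines: nwx hxuu ktehl yxic wcxk ktpk tmge
Hunk 6: at line 1 remove [ktehl] add [lwgoj,niqva] -> 8 lines: nwx hxuu lwgoj niqva yxic wcxk ktpk tmge

Answer: nwx
hxuu
lwgoj
niqva
yxic
wcxk
ktpk
tmge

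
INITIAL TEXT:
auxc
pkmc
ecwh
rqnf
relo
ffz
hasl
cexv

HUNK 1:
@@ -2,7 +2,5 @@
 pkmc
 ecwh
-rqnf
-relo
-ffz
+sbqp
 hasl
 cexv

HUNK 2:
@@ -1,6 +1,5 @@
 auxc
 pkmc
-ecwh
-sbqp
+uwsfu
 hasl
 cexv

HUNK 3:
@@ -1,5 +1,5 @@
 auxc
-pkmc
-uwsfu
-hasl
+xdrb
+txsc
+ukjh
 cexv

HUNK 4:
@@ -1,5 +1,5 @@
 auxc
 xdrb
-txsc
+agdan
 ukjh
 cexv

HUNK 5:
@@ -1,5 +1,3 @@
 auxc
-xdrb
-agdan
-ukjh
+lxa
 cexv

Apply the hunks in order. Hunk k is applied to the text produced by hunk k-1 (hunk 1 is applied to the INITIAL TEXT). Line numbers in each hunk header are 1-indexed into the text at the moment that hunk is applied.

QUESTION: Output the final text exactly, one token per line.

Answer: auxc
lxa
cexv

Derivation:
Hunk 1: at line 2 remove [rqnf,relo,ffz] add [sbqp] -> 6 lines: auxc pkmc ecwh sbqp hasl cexv
Hunk 2: at line 1 remove [ecwh,sbqp] add [uwsfu] -> 5 lines: auxc pkmc uwsfu hasl cexv
Hunk 3: at line 1 remove [pkmc,uwsfu,hasl] add [xdrb,txsc,ukjh] -> 5 lines: auxc xdrb txsc ukjh cexv
Hunk 4: at line 1 remove [txsc] add [agdan] -> 5 lines: auxc xdrb agdan ukjh cexv
Hunk 5: at line 1 remove [xdrb,agdan,ukjh] add [lxa] -> 3 lines: auxc lxa cexv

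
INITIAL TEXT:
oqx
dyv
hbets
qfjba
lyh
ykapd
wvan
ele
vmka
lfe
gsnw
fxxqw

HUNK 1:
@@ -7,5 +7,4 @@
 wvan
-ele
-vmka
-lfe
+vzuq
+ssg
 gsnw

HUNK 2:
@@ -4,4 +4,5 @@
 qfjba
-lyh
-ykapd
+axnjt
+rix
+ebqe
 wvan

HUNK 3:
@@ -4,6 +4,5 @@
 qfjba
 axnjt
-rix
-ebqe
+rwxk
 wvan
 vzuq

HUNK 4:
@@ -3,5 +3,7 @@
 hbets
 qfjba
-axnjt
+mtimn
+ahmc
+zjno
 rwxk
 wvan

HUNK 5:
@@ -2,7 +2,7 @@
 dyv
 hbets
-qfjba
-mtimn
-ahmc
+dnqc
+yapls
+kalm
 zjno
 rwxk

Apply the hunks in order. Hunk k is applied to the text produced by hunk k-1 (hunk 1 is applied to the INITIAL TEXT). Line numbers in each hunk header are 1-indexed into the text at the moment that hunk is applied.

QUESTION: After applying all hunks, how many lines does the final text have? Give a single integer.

Answer: 13

Derivation:
Hunk 1: at line 7 remove [ele,vmka,lfe] add [vzuq,ssg] -> 11 lines: oqx dyv hbets qfjba lyh ykapd wvan vzuq ssg gsnw fxxqw
Hunk 2: at line 4 remove [lyh,ykapd] add [axnjt,rix,ebqe] -> 12 lines: oqx dyv hbets qfjba axnjt rix ebqe wvan vzuq ssg gsnw fxxqw
Hunk 3: at line 4 remove [rix,ebqe] add [rwxk] -> 11 lines: oqx dyv hbets qfjba axnjt rwxk wvan vzuq ssg gsnw fxxqw
Hunk 4: at line 3 remove [axnjt] add [mtimn,ahmc,zjno] -> 13 lines: oqx dyv hbets qfjba mtimn ahmc zjno rwxk wvan vzuq ssg gsnw fxxqw
Hunk 5: at line 2 remove [qfjba,mtimn,ahmc] add [dnqc,yapls,kalm] -> 13 lines: oqx dyv hbets dnqc yapls kalm zjno rwxk wvan vzuq ssg gsnw fxxqw
Final line count: 13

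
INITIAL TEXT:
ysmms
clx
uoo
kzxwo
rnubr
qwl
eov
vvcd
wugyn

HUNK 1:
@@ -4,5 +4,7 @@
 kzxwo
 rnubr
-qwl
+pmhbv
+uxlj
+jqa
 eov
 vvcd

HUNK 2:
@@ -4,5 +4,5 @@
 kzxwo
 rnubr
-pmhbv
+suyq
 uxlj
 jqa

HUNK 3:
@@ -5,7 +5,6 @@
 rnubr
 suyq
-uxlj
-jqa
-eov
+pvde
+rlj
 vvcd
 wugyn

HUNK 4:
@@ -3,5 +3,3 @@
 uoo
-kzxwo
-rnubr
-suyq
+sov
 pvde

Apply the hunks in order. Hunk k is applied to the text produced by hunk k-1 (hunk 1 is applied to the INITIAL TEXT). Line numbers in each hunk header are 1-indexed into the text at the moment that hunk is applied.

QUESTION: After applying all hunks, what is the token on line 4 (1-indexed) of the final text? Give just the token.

Answer: sov

Derivation:
Hunk 1: at line 4 remove [qwl] add [pmhbv,uxlj,jqa] -> 11 lines: ysmms clx uoo kzxwo rnubr pmhbv uxlj jqa eov vvcd wugyn
Hunk 2: at line 4 remove [pmhbv] add [suyq] -> 11 lines: ysmms clx uoo kzxwo rnubr suyq uxlj jqa eov vvcd wugyn
Hunk 3: at line 5 remove [uxlj,jqa,eov] add [pvde,rlj] -> 10 lines: ysmms clx uoo kzxwo rnubr suyq pvde rlj vvcd wugyn
Hunk 4: at line 3 remove [kzxwo,rnubr,suyq] add [sov] -> 8 lines: ysmms clx uoo sov pvde rlj vvcd wugyn
Final line 4: sov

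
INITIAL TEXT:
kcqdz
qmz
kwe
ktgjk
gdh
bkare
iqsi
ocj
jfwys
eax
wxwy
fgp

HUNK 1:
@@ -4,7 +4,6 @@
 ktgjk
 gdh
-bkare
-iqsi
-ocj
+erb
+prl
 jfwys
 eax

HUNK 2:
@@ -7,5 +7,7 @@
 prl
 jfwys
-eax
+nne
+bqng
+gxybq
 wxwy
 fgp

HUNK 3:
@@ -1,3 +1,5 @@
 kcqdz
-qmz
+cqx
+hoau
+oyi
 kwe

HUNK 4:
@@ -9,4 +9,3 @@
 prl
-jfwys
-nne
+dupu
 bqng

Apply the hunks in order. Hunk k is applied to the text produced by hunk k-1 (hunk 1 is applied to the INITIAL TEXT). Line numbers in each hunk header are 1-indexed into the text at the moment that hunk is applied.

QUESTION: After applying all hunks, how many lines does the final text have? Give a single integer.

Answer: 14

Derivation:
Hunk 1: at line 4 remove [bkare,iqsi,ocj] add [erb,prl] -> 11 lines: kcqdz qmz kwe ktgjk gdh erb prl jfwys eax wxwy fgp
Hunk 2: at line 7 remove [eax] add [nne,bqng,gxybq] -> 13 lines: kcqdz qmz kwe ktgjk gdh erb prl jfwys nne bqng gxybq wxwy fgp
Hunk 3: at line 1 remove [qmz] add [cqx,hoau,oyi] -> 15 lines: kcqdz cqx hoau oyi kwe ktgjk gdh erb prl jfwys nne bqng gxybq wxwy fgp
Hunk 4: at line 9 remove [jfwys,nne] add [dupu] -> 14 lines: kcqdz cqx hoau oyi kwe ktgjk gdh erb prl dupu bqng gxybq wxwy fgp
Final line count: 14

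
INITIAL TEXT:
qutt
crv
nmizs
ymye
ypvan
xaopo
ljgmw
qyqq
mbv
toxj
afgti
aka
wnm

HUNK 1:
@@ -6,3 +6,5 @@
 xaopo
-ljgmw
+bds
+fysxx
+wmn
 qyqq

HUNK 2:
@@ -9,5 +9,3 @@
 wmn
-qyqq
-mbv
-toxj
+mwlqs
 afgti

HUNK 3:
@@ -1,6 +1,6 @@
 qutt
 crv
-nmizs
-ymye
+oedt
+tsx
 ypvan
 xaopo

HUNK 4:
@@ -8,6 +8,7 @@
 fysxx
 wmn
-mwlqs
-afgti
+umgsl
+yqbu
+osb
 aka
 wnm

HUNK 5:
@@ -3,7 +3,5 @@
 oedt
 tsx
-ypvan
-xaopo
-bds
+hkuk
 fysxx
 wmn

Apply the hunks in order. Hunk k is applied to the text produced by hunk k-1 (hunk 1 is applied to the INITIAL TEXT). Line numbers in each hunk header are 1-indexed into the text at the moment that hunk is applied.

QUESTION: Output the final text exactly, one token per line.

Answer: qutt
crv
oedt
tsx
hkuk
fysxx
wmn
umgsl
yqbu
osb
aka
wnm

Derivation:
Hunk 1: at line 6 remove [ljgmw] add [bds,fysxx,wmn] -> 15 lines: qutt crv nmizs ymye ypvan xaopo bds fysxx wmn qyqq mbv toxj afgti aka wnm
Hunk 2: at line 9 remove [qyqq,mbv,toxj] add [mwlqs] -> 13 lines: qutt crv nmizs ymye ypvan xaopo bds fysxx wmn mwlqs afgti aka wnm
Hunk 3: at line 1 remove [nmizs,ymye] add [oedt,tsx] -> 13 lines: qutt crv oedt tsx ypvan xaopo bds fysxx wmn mwlqs afgti aka wnm
Hunk 4: at line 8 remove [mwlqs,afgti] add [umgsl,yqbu,osb] -> 14 lines: qutt crv oedt tsx ypvan xaopo bds fysxx wmn umgsl yqbu osb aka wnm
Hunk 5: at line 3 remove [ypvan,xaopo,bds] add [hkuk] -> 12 lines: qutt crv oedt tsx hkuk fysxx wmn umgsl yqbu osb aka wnm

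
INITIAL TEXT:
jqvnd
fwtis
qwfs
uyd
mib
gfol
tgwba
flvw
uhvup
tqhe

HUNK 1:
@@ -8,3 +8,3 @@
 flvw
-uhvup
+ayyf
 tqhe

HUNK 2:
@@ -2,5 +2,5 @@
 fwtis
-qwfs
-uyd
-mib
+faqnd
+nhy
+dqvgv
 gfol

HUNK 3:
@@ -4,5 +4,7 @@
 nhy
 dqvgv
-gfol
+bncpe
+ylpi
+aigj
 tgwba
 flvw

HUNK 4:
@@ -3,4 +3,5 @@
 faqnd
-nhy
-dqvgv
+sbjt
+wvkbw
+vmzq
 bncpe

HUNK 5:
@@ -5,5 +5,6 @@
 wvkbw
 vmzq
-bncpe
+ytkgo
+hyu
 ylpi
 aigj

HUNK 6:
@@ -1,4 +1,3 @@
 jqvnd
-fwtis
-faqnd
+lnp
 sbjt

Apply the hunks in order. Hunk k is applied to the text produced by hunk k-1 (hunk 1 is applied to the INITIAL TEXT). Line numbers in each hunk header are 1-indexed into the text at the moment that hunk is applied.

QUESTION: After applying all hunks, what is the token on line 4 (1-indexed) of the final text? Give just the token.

Answer: wvkbw

Derivation:
Hunk 1: at line 8 remove [uhvup] add [ayyf] -> 10 lines: jqvnd fwtis qwfs uyd mib gfol tgwba flvw ayyf tqhe
Hunk 2: at line 2 remove [qwfs,uyd,mib] add [faqnd,nhy,dqvgv] -> 10 lines: jqvnd fwtis faqnd nhy dqvgv gfol tgwba flvw ayyf tqhe
Hunk 3: at line 4 remove [gfol] add [bncpe,ylpi,aigj] -> 12 lines: jqvnd fwtis faqnd nhy dqvgv bncpe ylpi aigj tgwba flvw ayyf tqhe
Hunk 4: at line 3 remove [nhy,dqvgv] add [sbjt,wvkbw,vmzq] -> 13 lines: jqvnd fwtis faqnd sbjt wvkbw vmzq bncpe ylpi aigj tgwba flvw ayyf tqhe
Hunk 5: at line 5 remove [bncpe] add [ytkgo,hyu] -> 14 lines: jqvnd fwtis faqnd sbjt wvkbw vmzq ytkgo hyu ylpi aigj tgwba flvw ayyf tqhe
Hunk 6: at line 1 remove [fwtis,faqnd] add [lnp] -> 13 lines: jqvnd lnp sbjt wvkbw vmzq ytkgo hyu ylpi aigj tgwba flvw ayyf tqhe
Final line 4: wvkbw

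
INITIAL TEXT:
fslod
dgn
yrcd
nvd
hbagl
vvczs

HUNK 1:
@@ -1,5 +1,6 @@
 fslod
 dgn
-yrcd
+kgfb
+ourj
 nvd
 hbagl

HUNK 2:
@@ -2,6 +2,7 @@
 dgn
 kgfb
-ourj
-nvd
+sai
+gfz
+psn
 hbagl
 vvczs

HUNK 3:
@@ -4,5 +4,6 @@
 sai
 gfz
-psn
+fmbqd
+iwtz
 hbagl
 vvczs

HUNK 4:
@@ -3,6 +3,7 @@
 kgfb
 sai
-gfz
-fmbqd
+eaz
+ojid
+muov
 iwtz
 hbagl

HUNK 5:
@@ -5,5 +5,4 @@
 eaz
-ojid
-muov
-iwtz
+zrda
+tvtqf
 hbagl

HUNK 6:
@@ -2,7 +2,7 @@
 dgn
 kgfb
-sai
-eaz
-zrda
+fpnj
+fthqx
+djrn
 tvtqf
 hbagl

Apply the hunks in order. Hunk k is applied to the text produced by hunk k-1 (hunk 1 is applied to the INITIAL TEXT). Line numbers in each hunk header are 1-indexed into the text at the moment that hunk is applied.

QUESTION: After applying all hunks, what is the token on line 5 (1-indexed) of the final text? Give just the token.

Answer: fthqx

Derivation:
Hunk 1: at line 1 remove [yrcd] add [kgfb,ourj] -> 7 lines: fslod dgn kgfb ourj nvd hbagl vvczs
Hunk 2: at line 2 remove [ourj,nvd] add [sai,gfz,psn] -> 8 lines: fslod dgn kgfb sai gfz psn hbagl vvczs
Hunk 3: at line 4 remove [psn] add [fmbqd,iwtz] -> 9 lines: fslod dgn kgfb sai gfz fmbqd iwtz hbagl vvczs
Hunk 4: at line 3 remove [gfz,fmbqd] add [eaz,ojid,muov] -> 10 lines: fslod dgn kgfb sai eaz ojid muov iwtz hbagl vvczs
Hunk 5: at line 5 remove [ojid,muov,iwtz] add [zrda,tvtqf] -> 9 lines: fslod dgn kgfb sai eaz zrda tvtqf hbagl vvczs
Hunk 6: at line 2 remove [sai,eaz,zrda] add [fpnj,fthqx,djrn] -> 9 lines: fslod dgn kgfb fpnj fthqx djrn tvtqf hbagl vvczs
Final line 5: fthqx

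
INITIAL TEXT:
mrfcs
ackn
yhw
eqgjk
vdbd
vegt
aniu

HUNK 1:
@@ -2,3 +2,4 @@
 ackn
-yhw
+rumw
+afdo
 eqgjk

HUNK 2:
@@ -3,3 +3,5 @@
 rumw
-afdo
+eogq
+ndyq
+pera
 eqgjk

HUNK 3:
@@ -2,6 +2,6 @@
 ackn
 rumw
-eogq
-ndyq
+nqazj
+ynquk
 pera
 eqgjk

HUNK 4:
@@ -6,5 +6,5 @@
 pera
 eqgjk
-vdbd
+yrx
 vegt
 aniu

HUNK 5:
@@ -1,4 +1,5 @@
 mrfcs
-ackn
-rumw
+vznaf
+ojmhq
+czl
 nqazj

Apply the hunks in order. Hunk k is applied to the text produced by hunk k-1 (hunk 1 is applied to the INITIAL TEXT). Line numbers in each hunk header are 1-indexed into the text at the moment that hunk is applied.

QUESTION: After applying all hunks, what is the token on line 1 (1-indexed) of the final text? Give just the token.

Hunk 1: at line 2 remove [yhw] add [rumw,afdo] -> 8 lines: mrfcs ackn rumw afdo eqgjk vdbd vegt aniu
Hunk 2: at line 3 remove [afdo] add [eogq,ndyq,pera] -> 10 lines: mrfcs ackn rumw eogq ndyq pera eqgjk vdbd vegt aniu
Hunk 3: at line 2 remove [eogq,ndyq] add [nqazj,ynquk] -> 10 lines: mrfcs ackn rumw nqazj ynquk pera eqgjk vdbd vegt aniu
Hunk 4: at line 6 remove [vdbd] add [yrx] -> 10 lines: mrfcs ackn rumw nqazj ynquk pera eqgjk yrx vegt aniu
Hunk 5: at line 1 remove [ackn,rumw] add [vznaf,ojmhq,czl] -> 11 lines: mrfcs vznaf ojmhq czl nqazj ynquk pera eqgjk yrx vegt aniu
Final line 1: mrfcs

Answer: mrfcs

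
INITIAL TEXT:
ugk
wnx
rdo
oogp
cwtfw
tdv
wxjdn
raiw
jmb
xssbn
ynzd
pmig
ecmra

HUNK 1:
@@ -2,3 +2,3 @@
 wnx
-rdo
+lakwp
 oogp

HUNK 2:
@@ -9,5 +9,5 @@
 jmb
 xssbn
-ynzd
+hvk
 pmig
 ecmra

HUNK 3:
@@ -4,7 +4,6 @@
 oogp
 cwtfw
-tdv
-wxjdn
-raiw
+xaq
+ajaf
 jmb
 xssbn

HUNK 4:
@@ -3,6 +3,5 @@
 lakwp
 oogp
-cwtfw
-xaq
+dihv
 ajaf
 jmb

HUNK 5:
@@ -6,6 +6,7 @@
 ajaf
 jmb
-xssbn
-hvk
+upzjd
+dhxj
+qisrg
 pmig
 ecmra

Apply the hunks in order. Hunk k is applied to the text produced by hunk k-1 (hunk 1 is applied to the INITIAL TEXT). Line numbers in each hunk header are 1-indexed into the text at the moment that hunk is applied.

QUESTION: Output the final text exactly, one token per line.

Answer: ugk
wnx
lakwp
oogp
dihv
ajaf
jmb
upzjd
dhxj
qisrg
pmig
ecmra

Derivation:
Hunk 1: at line 2 remove [rdo] add [lakwp] -> 13 lines: ugk wnx lakwp oogp cwtfw tdv wxjdn raiw jmb xssbn ynzd pmig ecmra
Hunk 2: at line 9 remove [ynzd] add [hvk] -> 13 lines: ugk wnx lakwp oogp cwtfw tdv wxjdn raiw jmb xssbn hvk pmig ecmra
Hunk 3: at line 4 remove [tdv,wxjdn,raiw] add [xaq,ajaf] -> 12 lines: ugk wnx lakwp oogp cwtfw xaq ajaf jmb xssbn hvk pmig ecmra
Hunk 4: at line 3 remove [cwtfw,xaq] add [dihv] -> 11 lines: ugk wnx lakwp oogp dihv ajaf jmb xssbn hvk pmig ecmra
Hunk 5: at line 6 remove [xssbn,hvk] add [upzjd,dhxj,qisrg] -> 12 lines: ugk wnx lakwp oogp dihv ajaf jmb upzjd dhxj qisrg pmig ecmra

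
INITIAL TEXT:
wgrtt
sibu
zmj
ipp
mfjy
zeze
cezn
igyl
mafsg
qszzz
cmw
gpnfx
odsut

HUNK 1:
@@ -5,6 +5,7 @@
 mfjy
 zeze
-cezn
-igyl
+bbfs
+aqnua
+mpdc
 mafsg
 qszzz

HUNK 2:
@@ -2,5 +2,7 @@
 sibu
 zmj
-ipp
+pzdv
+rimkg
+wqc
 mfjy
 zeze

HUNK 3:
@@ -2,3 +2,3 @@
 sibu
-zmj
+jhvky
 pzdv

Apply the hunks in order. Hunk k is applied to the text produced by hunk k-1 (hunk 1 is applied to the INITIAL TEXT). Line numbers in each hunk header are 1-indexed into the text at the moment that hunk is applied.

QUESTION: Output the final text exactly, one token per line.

Answer: wgrtt
sibu
jhvky
pzdv
rimkg
wqc
mfjy
zeze
bbfs
aqnua
mpdc
mafsg
qszzz
cmw
gpnfx
odsut

Derivation:
Hunk 1: at line 5 remove [cezn,igyl] add [bbfs,aqnua,mpdc] -> 14 lines: wgrtt sibu zmj ipp mfjy zeze bbfs aqnua mpdc mafsg qszzz cmw gpnfx odsut
Hunk 2: at line 2 remove [ipp] add [pzdv,rimkg,wqc] -> 16 lines: wgrtt sibu zmj pzdv rimkg wqc mfjy zeze bbfs aqnua mpdc mafsg qszzz cmw gpnfx odsut
Hunk 3: at line 2 remove [zmj] add [jhvky] -> 16 lines: wgrtt sibu jhvky pzdv rimkg wqc mfjy zeze bbfs aqnua mpdc mafsg qszzz cmw gpnfx odsut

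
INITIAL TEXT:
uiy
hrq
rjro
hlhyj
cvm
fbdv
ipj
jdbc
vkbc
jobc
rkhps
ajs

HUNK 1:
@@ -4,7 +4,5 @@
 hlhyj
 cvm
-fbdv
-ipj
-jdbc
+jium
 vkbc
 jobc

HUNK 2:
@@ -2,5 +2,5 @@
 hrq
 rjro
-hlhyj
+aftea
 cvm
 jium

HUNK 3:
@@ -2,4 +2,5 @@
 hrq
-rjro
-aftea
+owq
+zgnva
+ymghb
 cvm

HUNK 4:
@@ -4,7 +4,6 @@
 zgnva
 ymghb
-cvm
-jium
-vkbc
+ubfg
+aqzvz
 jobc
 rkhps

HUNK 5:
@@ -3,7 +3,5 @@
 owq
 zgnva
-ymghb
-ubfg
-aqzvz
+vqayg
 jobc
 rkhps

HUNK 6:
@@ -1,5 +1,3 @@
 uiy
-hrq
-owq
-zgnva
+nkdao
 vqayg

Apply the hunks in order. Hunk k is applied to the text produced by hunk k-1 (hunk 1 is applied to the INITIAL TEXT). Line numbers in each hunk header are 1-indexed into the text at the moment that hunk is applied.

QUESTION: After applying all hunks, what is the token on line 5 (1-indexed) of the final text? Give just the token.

Hunk 1: at line 4 remove [fbdv,ipj,jdbc] add [jium] -> 10 lines: uiy hrq rjro hlhyj cvm jium vkbc jobc rkhps ajs
Hunk 2: at line 2 remove [hlhyj] add [aftea] -> 10 lines: uiy hrq rjro aftea cvm jium vkbc jobc rkhps ajs
Hunk 3: at line 2 remove [rjro,aftea] add [owq,zgnva,ymghb] -> 11 lines: uiy hrq owq zgnva ymghb cvm jium vkbc jobc rkhps ajs
Hunk 4: at line 4 remove [cvm,jium,vkbc] add [ubfg,aqzvz] -> 10 lines: uiy hrq owq zgnva ymghb ubfg aqzvz jobc rkhps ajs
Hunk 5: at line 3 remove [ymghb,ubfg,aqzvz] add [vqayg] -> 8 lines: uiy hrq owq zgnva vqayg jobc rkhps ajs
Hunk 6: at line 1 remove [hrq,owq,zgnva] add [nkdao] -> 6 lines: uiy nkdao vqayg jobc rkhps ajs
Final line 5: rkhps

Answer: rkhps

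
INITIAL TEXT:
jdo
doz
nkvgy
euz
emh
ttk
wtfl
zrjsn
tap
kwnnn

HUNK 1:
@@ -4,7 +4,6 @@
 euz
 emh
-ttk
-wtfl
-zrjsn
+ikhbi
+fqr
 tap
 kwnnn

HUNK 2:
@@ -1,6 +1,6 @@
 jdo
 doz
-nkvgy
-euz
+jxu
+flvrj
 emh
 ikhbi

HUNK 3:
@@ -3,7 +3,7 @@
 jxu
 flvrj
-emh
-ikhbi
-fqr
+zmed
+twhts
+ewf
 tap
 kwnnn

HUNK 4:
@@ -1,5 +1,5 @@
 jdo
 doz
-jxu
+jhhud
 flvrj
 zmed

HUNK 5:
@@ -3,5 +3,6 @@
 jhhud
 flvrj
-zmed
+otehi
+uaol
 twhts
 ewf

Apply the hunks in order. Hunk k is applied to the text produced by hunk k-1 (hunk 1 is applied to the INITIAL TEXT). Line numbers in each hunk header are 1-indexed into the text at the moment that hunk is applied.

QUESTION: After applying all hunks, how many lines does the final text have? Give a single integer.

Answer: 10

Derivation:
Hunk 1: at line 4 remove [ttk,wtfl,zrjsn] add [ikhbi,fqr] -> 9 lines: jdo doz nkvgy euz emh ikhbi fqr tap kwnnn
Hunk 2: at line 1 remove [nkvgy,euz] add [jxu,flvrj] -> 9 lines: jdo doz jxu flvrj emh ikhbi fqr tap kwnnn
Hunk 3: at line 3 remove [emh,ikhbi,fqr] add [zmed,twhts,ewf] -> 9 lines: jdo doz jxu flvrj zmed twhts ewf tap kwnnn
Hunk 4: at line 1 remove [jxu] add [jhhud] -> 9 lines: jdo doz jhhud flvrj zmed twhts ewf tap kwnnn
Hunk 5: at line 3 remove [zmed] add [otehi,uaol] -> 10 lines: jdo doz jhhud flvrj otehi uaol twhts ewf tap kwnnn
Final line count: 10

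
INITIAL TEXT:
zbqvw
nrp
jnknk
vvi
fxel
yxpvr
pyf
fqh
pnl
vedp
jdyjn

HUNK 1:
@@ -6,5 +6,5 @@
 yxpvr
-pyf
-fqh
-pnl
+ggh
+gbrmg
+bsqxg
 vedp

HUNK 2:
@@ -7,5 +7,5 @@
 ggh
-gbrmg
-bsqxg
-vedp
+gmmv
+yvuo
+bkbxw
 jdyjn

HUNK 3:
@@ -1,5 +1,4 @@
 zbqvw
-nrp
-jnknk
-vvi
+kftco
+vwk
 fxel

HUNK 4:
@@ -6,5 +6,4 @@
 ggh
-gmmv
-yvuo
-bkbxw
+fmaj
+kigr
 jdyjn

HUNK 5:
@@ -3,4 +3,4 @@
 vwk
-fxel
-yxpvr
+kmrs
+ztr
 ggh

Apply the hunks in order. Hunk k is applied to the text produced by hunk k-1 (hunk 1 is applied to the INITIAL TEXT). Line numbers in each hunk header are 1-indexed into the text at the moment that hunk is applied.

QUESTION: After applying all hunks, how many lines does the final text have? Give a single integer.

Answer: 9

Derivation:
Hunk 1: at line 6 remove [pyf,fqh,pnl] add [ggh,gbrmg,bsqxg] -> 11 lines: zbqvw nrp jnknk vvi fxel yxpvr ggh gbrmg bsqxg vedp jdyjn
Hunk 2: at line 7 remove [gbrmg,bsqxg,vedp] add [gmmv,yvuo,bkbxw] -> 11 lines: zbqvw nrp jnknk vvi fxel yxpvr ggh gmmv yvuo bkbxw jdyjn
Hunk 3: at line 1 remove [nrp,jnknk,vvi] add [kftco,vwk] -> 10 lines: zbqvw kftco vwk fxel yxpvr ggh gmmv yvuo bkbxw jdyjn
Hunk 4: at line 6 remove [gmmv,yvuo,bkbxw] add [fmaj,kigr] -> 9 lines: zbqvw kftco vwk fxel yxpvr ggh fmaj kigr jdyjn
Hunk 5: at line 3 remove [fxel,yxpvr] add [kmrs,ztr] -> 9 lines: zbqvw kftco vwk kmrs ztr ggh fmaj kigr jdyjn
Final line count: 9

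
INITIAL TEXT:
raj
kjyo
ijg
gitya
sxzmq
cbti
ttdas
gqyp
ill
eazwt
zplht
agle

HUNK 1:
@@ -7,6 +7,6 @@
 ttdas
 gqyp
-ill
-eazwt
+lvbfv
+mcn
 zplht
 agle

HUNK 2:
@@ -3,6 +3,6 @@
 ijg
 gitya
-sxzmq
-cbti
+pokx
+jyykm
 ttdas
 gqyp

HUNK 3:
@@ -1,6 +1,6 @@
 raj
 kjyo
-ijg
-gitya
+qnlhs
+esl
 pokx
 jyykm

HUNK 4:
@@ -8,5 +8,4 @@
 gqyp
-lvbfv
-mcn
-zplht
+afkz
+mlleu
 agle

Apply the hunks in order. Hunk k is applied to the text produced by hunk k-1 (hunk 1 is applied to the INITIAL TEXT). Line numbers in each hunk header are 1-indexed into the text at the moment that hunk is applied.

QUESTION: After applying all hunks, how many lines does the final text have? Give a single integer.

Hunk 1: at line 7 remove [ill,eazwt] add [lvbfv,mcn] -> 12 lines: raj kjyo ijg gitya sxzmq cbti ttdas gqyp lvbfv mcn zplht agle
Hunk 2: at line 3 remove [sxzmq,cbti] add [pokx,jyykm] -> 12 lines: raj kjyo ijg gitya pokx jyykm ttdas gqyp lvbfv mcn zplht agle
Hunk 3: at line 1 remove [ijg,gitya] add [qnlhs,esl] -> 12 lines: raj kjyo qnlhs esl pokx jyykm ttdas gqyp lvbfv mcn zplht agle
Hunk 4: at line 8 remove [lvbfv,mcn,zplht] add [afkz,mlleu] -> 11 lines: raj kjyo qnlhs esl pokx jyykm ttdas gqyp afkz mlleu agle
Final line count: 11

Answer: 11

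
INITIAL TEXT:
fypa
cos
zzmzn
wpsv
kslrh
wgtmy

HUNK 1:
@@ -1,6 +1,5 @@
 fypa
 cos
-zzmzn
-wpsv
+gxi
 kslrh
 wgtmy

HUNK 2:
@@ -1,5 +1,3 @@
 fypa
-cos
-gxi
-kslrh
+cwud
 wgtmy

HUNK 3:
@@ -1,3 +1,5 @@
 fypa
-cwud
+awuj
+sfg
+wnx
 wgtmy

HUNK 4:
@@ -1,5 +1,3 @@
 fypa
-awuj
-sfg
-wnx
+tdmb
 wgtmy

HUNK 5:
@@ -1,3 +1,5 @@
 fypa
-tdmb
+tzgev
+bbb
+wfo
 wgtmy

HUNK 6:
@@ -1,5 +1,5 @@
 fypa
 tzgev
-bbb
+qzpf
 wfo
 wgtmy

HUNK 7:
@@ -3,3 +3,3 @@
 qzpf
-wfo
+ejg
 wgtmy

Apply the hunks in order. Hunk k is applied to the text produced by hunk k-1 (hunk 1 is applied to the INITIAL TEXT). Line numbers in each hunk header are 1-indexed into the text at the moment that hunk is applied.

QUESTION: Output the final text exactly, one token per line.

Hunk 1: at line 1 remove [zzmzn,wpsv] add [gxi] -> 5 lines: fypa cos gxi kslrh wgtmy
Hunk 2: at line 1 remove [cos,gxi,kslrh] add [cwud] -> 3 lines: fypa cwud wgtmy
Hunk 3: at line 1 remove [cwud] add [awuj,sfg,wnx] -> 5 lines: fypa awuj sfg wnx wgtmy
Hunk 4: at line 1 remove [awuj,sfg,wnx] add [tdmb] -> 3 lines: fypa tdmb wgtmy
Hunk 5: at line 1 remove [tdmb] add [tzgev,bbb,wfo] -> 5 lines: fypa tzgev bbb wfo wgtmy
Hunk 6: at line 1 remove [bbb] add [qzpf] -> 5 lines: fypa tzgev qzpf wfo wgtmy
Hunk 7: at line 3 remove [wfo] add [ejg] -> 5 lines: fypa tzgev qzpf ejg wgtmy

Answer: fypa
tzgev
qzpf
ejg
wgtmy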